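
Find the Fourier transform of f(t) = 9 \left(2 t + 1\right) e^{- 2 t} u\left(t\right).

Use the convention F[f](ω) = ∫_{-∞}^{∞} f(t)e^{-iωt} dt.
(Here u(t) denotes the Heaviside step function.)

F(ω) = \frac{9 \left(- i \omega - 4\right)}{\omega^{2} - 4 i \omega - 4}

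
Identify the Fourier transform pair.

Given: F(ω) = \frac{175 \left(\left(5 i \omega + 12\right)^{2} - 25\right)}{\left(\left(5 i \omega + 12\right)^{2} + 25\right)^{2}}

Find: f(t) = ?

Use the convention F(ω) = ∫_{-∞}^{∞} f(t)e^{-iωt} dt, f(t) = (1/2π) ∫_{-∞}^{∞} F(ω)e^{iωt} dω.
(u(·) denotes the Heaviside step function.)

f(t) = 7 t e^{- \frac{12 t}{5}} \cos{\left(t \right)} u\left(t\right)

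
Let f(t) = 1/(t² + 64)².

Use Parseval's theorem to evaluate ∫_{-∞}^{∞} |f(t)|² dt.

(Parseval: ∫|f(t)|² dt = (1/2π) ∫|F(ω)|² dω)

∫|f(t)|² dt = \frac{5 \pi}{33554432}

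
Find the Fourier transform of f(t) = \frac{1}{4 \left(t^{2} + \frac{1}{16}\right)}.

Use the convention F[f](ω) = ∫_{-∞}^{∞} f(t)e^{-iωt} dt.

F(ω) = \pi e^{- \frac{\left|{\omega}\right|}{4}}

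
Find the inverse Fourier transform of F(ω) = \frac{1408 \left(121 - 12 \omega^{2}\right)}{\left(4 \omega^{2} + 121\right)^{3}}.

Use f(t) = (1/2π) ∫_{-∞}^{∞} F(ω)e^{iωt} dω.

f(t) = 4 t^{2} e^{- \frac{11 \left|{t}\right|}{2}}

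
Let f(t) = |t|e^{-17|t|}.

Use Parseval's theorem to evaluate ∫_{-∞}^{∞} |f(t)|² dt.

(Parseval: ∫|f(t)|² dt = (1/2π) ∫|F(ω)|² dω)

∫|f(t)|² dt = \frac{1}{9826}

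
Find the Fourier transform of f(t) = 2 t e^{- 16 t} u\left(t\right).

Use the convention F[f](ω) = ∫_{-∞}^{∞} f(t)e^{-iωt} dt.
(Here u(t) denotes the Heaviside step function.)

F(ω) = \frac{2}{\left(i \omega + 16\right)^{2}}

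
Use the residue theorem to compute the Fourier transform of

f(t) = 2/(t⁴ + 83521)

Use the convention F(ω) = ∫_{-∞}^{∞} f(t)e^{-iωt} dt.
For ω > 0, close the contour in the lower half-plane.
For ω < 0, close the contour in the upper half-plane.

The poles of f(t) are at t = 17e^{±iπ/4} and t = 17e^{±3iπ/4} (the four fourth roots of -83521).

Let g(z) = f(z)e^{-iωz}; for large |z| the factor e^{-iωz} decays in the lower half-plane when ω > 0 and in the upper half-plane when ω < 0.

Case ω > 0 (lower half-plane, clockwise contour ⇒ F(ω) = -2πi·ΣRes):
  Res_{z = - \frac{17 \sqrt{2}}{2} - \frac{17 \sqrt{2} i}{2}} g(z) = \frac{\sqrt{2} i \left(1 - i\right) e^{\frac{17 \sqrt{2} \omega \left(-1 + i\right)}{2}}}{19652}
  Res_{z = \frac{17 \sqrt{2}}{2} - \frac{17 \sqrt{2} i}{2}} g(z) = \frac{\sqrt{2} i \left(1 + i\right) e^{- \frac{17 \sqrt{2} \omega \left(1 + i\right)}{2}}}{19652}
  F(ω) = -2πi·ΣRes = \frac{\sqrt{2} \pi \left(1 - i\right) \left(e^{17 \sqrt{2} i \omega} + i\right) e^{- \frac{17 \sqrt{2} \omega \left(1 + i\right)}{2}}}{9826} = \frac{2 \pi e^{- \frac{17 \sqrt{2} \omega}{2}} \sin{\left(\frac{17 \sqrt{2} \omega}{2} + \frac{\pi}{4} \right)}}{4913}

Case ω < 0 (upper half-plane, counterclockwise contour ⇒ F(ω) = +2πi·ΣRes):
  Res_{z = \frac{17 \sqrt{2}}{2} + \frac{17 \sqrt{2} i}{2}} g(z) = \frac{\sqrt{2} i \left(-1 + i\right) e^{\frac{17 \sqrt{2} \omega \left(1 - i\right)}{2}}}{19652}
  Res_{z = - \frac{17 \sqrt{2}}{2} + \frac{17 \sqrt{2} i}{2}} g(z) = \frac{\sqrt{2} \left(1 - i\right) e^{\frac{17 \sqrt{2} \omega \left(1 + i\right)}{2}}}{19652}
  F(ω) = 2πi·ΣRes = - \frac{\sqrt{2} i \pi \left(i \left(1 - i\right) e^{\frac{17 \sqrt{2} \omega \left(1 - i\right)}{2}} - \left(1 - i\right) e^{\frac{17 \sqrt{2} \omega \left(1 + i\right)}{2}}\right)}{9826} = \frac{2 \pi e^{\frac{17 \sqrt{2} \omega}{2}} \cos{\left(\frac{17 \sqrt{2} \omega}{2} + \frac{\pi}{4} \right)}}{4913}

Both cases combine into a single formula in |ω|:

F(ω) = \frac{2 \pi e^{- \frac{17 \sqrt{2} \left|{\omega}\right|}{2}} \sin{\left(\frac{17 \sqrt{2} \left|{\omega}\right|}{2} + \frac{\pi}{4} \right)}}{4913}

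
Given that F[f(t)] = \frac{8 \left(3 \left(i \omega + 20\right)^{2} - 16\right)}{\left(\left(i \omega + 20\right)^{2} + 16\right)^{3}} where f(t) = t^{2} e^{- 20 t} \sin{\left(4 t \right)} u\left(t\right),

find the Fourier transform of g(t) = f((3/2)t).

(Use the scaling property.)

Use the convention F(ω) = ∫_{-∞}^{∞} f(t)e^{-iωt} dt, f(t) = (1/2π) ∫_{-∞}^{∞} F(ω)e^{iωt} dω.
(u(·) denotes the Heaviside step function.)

F[g](ω) = \frac{81 \left(\left(i \omega + 30\right)^{2} - 12\right)}{\left(\left(i \omega + 30\right)^{2} + 36\right)^{3}}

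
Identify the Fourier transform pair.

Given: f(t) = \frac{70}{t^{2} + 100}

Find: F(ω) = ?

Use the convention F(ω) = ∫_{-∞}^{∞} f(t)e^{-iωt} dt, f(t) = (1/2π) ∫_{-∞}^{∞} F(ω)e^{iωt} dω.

F(ω) = 7 \pi e^{- 10 \left|{\omega}\right|}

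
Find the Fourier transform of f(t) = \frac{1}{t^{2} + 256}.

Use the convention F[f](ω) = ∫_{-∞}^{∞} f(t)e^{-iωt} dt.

F(ω) = \frac{\pi e^{- 16 \left|{\omega}\right|}}{16}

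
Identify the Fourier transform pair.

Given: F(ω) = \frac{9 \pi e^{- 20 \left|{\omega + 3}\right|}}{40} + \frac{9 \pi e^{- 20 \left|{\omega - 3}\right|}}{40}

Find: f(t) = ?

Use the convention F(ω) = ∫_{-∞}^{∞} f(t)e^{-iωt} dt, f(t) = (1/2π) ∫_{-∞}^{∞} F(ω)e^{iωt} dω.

f(t) = \frac{9 \cos{\left(3 t \right)}}{t^{2} + 400}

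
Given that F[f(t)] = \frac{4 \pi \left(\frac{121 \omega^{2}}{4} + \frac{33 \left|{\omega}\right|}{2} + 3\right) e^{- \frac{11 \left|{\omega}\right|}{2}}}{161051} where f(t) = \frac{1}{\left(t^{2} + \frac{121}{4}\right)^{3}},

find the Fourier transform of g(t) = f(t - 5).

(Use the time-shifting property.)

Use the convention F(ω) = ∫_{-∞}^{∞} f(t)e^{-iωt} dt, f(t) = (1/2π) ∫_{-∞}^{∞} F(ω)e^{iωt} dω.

F[g](ω) = \frac{\pi \left(121 \omega^{2} + 66 \left|{\omega}\right| + 12\right) e^{- 5 i \omega - \frac{11 \left|{\omega}\right|}{2}}}{161051}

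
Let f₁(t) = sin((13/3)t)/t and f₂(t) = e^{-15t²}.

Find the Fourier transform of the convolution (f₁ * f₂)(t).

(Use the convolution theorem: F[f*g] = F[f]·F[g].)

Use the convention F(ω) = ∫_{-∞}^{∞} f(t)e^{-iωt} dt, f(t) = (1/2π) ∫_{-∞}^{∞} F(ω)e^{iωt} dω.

F[f₁*f₂](ω) = \begin{cases} \frac{\sqrt{15} \pi^{\frac{3}{2}} e^{- \frac{\omega^{2}}{60}}}{15} & \text{for}\: \omega > - \frac{13}{3} \wedge \omega < \frac{13}{3} \\0 & \text{otherwise} \end{cases}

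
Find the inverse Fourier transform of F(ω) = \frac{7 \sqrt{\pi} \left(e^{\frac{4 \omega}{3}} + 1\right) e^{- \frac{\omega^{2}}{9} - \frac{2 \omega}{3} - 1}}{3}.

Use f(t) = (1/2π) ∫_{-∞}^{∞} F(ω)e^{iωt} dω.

f(t) = 7 e^{- \frac{9 t^{2}}{4}} \cos{\left(3 t \right)}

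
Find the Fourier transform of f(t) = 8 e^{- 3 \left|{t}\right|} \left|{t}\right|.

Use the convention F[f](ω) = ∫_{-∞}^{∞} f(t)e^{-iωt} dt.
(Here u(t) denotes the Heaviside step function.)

F(ω) = \frac{16 \left(9 - \omega^{2}\right)}{\left(\omega^{2} + 9\right)^{2}}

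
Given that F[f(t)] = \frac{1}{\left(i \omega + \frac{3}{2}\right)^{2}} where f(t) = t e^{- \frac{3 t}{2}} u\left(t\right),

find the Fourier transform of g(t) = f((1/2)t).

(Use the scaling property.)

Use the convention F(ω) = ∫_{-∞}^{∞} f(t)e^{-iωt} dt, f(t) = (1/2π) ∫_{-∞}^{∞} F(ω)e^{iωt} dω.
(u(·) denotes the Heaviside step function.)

F[g](ω) = \frac{8}{\left(4 i \omega + 3\right)^{2}}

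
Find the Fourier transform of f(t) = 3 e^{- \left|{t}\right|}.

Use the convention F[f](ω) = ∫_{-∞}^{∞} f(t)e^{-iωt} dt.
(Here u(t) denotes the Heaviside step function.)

F(ω) = \frac{6}{\omega^{2} + 1}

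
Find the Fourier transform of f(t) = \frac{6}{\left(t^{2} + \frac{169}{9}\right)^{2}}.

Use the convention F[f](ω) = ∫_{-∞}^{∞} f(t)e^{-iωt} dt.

F(ω) = \frac{27 \pi \left(13 \left|{\omega}\right| + 3\right) e^{- \frac{13 \left|{\omega}\right|}{3}}}{2197}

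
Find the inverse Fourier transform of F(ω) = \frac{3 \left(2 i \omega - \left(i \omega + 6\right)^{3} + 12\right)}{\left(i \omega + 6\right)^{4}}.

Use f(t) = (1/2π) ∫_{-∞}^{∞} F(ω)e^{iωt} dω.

f(t) = 3 \left(t^{2} - 1\right) e^{- 6 t} u\left(t\right)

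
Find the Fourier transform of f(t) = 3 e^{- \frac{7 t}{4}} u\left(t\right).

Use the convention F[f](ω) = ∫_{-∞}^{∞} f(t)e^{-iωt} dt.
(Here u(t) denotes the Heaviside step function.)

F(ω) = \frac{12}{4 i \omega + 7}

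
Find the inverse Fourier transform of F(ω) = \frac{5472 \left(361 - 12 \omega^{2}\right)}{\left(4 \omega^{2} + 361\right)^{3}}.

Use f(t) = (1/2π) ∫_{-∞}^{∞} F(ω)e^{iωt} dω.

f(t) = 9 t^{2} e^{- \frac{19 \left|{t}\right|}{2}}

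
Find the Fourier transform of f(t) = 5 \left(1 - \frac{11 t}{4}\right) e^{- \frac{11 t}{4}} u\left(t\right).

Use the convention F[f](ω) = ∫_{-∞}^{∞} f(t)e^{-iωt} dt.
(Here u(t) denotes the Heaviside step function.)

F(ω) = \frac{80 i \omega}{- 16 \omega^{2} + 88 i \omega + 121}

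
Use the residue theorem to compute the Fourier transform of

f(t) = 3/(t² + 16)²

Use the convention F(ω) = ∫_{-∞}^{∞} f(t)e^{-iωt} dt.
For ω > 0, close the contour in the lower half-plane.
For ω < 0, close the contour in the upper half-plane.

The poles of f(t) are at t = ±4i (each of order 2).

Let g(z) = f(z)e^{-iωz}; for large |z| the factor e^{-iωz} decays in the lower half-plane when ω > 0 and in the upper half-plane when ω < 0.

Case ω > 0 (lower half-plane, clockwise contour ⇒ F(ω) = -2πi·ΣRes):
  Res_{z = - 4 i} g(z) = \frac{3 i \left(4 \omega + 1\right) e^{- 4 \omega}}{256} (pole of order 2)
  F(ω) = -2πi·ΣRes = \frac{3 \pi \left(4 \omega + 1\right) e^{- 4 \omega}}{128}

Case ω < 0 (upper half-plane, counterclockwise contour ⇒ F(ω) = +2πi·ΣRes):
  Res_{z = 4 i} g(z) = \frac{3 i \left(4 \omega - 1\right) e^{4 \omega}}{256} (pole of order 2)
  F(ω) = 2πi·ΣRes = \frac{3 \pi \left(1 - 4 \omega\right) e^{4 \omega}}{128}

Both cases combine into a single formula in |ω|:

F(ω) = \frac{3 \pi \left(4 \left|{\omega}\right| + 1\right) e^{- 4 \left|{\omega}\right|}}{128}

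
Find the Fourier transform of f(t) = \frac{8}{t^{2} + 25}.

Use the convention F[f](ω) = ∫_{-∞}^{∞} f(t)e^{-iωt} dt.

F(ω) = \frac{8 \pi e^{- 5 \left|{\omega}\right|}}{5}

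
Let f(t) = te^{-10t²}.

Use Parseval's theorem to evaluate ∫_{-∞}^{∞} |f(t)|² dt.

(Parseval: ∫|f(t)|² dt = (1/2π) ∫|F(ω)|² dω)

∫|f(t)|² dt = \frac{\sqrt{5} \sqrt{\pi}}{400}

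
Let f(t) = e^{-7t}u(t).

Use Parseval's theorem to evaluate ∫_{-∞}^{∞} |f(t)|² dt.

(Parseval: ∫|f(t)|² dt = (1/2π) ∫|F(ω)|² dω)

∫|f(t)|² dt = \frac{1}{14}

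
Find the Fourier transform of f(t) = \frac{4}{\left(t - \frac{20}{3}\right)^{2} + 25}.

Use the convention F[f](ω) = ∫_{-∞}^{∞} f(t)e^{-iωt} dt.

F(ω) = \frac{4 \pi e^{- \frac{20 i \omega}{3} - 5 \left|{\omega}\right|}}{5}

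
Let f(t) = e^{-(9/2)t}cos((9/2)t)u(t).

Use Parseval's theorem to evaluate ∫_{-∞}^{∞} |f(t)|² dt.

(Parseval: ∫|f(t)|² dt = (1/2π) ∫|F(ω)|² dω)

∫|f(t)|² dt = \frac{1}{12}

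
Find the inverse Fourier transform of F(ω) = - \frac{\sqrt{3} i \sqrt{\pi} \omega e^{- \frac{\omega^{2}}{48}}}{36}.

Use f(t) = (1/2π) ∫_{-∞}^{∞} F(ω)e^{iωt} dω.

f(t) = 4 t e^{- 12 t^{2}}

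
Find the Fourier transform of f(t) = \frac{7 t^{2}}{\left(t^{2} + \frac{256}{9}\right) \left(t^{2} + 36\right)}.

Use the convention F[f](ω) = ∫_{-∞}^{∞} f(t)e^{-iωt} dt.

F(ω) = \frac{189 \pi e^{- 6 \left|{\omega}\right|}}{34} - \frac{84 \pi e^{- \frac{16 \left|{\omega}\right|}{3}}}{17}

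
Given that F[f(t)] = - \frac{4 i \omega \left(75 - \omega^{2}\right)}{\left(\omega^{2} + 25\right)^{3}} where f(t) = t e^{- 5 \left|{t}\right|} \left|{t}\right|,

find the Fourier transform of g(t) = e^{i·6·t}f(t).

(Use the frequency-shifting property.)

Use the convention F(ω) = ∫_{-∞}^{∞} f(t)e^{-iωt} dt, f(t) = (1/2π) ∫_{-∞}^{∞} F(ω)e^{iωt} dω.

F[g](ω) = \frac{4 i \left(\omega - 6\right) \left(\left(\omega - 6\right)^{2} - 75\right)}{\left(\left(\omega - 6\right)^{2} + 25\right)^{3}}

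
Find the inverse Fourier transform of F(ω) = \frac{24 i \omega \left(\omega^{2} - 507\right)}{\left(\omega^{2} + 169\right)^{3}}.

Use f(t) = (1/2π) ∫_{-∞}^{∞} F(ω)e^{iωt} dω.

f(t) = 6 t e^{- 13 \left|{t}\right|} \left|{t}\right|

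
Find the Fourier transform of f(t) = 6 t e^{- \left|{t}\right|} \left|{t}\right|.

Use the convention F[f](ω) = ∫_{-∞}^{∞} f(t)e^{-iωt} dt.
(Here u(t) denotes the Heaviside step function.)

F(ω) = \frac{24 i \omega \left(\omega^{2} - 3\right)}{\left(\omega^{2} + 1\right)^{3}}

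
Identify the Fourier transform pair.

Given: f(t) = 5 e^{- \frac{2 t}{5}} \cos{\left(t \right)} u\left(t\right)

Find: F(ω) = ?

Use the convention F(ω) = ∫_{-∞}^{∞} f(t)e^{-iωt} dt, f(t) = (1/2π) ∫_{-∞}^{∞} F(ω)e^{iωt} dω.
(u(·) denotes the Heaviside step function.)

F(ω) = \frac{25 \left(5 i \omega + 2\right)}{\left(5 i \omega + 2\right)^{2} + 25}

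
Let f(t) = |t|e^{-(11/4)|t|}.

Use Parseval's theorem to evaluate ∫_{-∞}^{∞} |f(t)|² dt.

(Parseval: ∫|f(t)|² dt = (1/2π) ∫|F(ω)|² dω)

∫|f(t)|² dt = \frac{32}{1331}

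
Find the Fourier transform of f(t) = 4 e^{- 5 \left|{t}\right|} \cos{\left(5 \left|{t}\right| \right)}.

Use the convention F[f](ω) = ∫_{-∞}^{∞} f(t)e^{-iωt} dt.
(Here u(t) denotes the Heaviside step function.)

F(ω) = \frac{40 \left(\omega^{2} + 50\right)}{\omega^{4} + 2500}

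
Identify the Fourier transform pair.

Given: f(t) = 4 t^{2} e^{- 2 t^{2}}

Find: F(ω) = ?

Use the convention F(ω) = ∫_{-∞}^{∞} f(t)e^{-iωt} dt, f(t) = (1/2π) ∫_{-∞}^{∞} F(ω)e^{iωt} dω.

F(ω) = \frac{\sqrt{2} \sqrt{\pi} \left(4 - \omega^{2}\right) e^{- \frac{\omega^{2}}{8}}}{8}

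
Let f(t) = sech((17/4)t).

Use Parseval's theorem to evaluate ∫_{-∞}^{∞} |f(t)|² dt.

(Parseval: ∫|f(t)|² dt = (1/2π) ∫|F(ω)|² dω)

∫|f(t)|² dt = \frac{8}{17}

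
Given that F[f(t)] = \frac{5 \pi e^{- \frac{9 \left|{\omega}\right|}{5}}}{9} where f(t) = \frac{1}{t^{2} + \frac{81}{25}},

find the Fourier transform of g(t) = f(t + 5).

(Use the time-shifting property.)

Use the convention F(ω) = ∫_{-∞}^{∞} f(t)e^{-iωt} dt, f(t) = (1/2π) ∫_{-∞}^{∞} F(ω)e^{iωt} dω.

F[g](ω) = \frac{5 \pi e^{5 i \omega - \frac{9 \left|{\omega}\right|}{5}}}{9}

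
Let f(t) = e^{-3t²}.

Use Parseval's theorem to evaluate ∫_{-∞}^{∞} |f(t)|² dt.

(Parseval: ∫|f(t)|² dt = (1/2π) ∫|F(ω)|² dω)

∫|f(t)|² dt = \frac{\sqrt{6} \sqrt{\pi}}{6}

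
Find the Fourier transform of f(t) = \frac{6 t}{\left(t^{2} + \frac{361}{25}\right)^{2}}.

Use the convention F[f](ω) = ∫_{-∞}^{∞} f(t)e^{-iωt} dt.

F(ω) = - \frac{15 i \pi \omega e^{- \frac{19 \left|{\omega}\right|}{5}}}{19}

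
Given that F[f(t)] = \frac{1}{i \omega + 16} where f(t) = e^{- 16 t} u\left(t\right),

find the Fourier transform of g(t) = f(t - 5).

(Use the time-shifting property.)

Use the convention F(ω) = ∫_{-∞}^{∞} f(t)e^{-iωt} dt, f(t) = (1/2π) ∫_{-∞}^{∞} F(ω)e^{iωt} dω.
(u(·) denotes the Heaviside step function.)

F[g](ω) = \frac{e^{- 5 i \omega}}{i \omega + 16}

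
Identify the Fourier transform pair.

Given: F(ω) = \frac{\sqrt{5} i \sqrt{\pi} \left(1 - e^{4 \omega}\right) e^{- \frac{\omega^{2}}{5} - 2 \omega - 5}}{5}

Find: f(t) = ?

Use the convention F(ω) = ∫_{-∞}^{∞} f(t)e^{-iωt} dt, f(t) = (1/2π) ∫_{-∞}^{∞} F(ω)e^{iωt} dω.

f(t) = e^{- \frac{5 t^{2}}{4}} \sin{\left(5 t \right)}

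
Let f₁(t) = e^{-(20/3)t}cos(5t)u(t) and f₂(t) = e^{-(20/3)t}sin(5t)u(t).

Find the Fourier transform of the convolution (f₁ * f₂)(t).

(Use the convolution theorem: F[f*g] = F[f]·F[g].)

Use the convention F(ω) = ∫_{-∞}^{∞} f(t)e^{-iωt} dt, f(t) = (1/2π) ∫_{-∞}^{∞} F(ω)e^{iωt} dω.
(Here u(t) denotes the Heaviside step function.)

F[f₁*f₂](ω) = \frac{135 \left(3 i \omega + 20\right)}{\left(\left(3 i \omega + 20\right)^{2} + 225\right)^{2}}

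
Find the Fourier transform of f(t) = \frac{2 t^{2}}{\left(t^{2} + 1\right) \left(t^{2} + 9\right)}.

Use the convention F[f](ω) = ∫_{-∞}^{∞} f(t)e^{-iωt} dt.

F(ω) = \frac{\pi \left(3 - e^{2 \left|{\omega}\right|}\right) e^{- 3 \left|{\omega}\right|}}{4}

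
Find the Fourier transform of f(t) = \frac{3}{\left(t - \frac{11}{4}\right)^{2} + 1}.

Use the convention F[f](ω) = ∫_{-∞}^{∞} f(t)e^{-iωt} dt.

F(ω) = 3 \pi e^{- \frac{11 i \omega}{4} - \left|{\omega}\right|}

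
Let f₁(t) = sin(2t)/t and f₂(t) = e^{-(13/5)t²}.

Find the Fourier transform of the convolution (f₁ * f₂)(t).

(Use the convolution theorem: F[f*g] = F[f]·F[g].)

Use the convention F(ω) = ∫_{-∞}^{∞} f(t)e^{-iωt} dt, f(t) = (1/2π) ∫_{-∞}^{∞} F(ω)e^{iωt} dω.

F[f₁*f₂](ω) = \begin{cases} \frac{\sqrt{65} \pi^{\frac{3}{2}} e^{- \frac{5 \omega^{2}}{52}}}{13} & \text{for}\: \omega > -2 \wedge \omega < 2 \\0 & \text{otherwise} \end{cases}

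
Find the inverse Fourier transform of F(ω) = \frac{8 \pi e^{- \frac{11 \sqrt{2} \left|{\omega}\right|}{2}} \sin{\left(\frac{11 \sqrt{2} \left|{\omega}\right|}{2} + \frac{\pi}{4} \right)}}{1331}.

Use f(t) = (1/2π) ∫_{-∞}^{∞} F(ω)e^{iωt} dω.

f(t) = \frac{8}{t^{4} + 14641}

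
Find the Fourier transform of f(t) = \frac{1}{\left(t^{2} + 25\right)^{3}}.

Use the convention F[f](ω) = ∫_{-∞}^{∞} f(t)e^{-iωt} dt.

F(ω) = \frac{\pi \left(25 \omega^{2} + 15 \left|{\omega}\right| + 3\right) e^{- 5 \left|{\omega}\right|}}{25000}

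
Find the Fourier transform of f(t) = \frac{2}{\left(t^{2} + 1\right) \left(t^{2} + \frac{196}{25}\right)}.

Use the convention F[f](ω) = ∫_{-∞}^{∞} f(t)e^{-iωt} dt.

F(ω) = \frac{50 \pi e^{- \left|{\omega}\right|}}{171} - \frac{125 \pi e^{- \frac{14 \left|{\omega}\right|}{5}}}{1197}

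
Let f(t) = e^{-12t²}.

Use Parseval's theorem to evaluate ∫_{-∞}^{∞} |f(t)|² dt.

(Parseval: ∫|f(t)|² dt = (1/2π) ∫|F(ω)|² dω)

∫|f(t)|² dt = \frac{\sqrt{6} \sqrt{\pi}}{12}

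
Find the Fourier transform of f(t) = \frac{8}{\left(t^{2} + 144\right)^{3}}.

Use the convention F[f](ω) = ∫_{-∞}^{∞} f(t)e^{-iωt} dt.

F(ω) = \frac{\pi \left(48 \omega^{2} + 12 \left|{\omega}\right| + 1\right) e^{- 12 \left|{\omega}\right|}}{82944}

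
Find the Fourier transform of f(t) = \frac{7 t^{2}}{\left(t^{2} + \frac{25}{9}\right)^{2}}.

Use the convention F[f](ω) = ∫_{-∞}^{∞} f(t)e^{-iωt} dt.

F(ω) = \frac{7 \pi \left(3 - 5 \left|{\omega}\right|\right) e^{- \frac{5 \left|{\omega}\right|}{3}}}{10}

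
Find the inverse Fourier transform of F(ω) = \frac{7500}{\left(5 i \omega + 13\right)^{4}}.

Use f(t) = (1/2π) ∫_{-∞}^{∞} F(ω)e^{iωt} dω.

f(t) = 2 t^{3} e^{- \frac{13 t}{5}} u\left(t\right)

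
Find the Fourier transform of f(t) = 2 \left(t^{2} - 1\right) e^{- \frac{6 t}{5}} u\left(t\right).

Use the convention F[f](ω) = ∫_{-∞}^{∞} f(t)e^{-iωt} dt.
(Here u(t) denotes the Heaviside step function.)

F(ω) = \frac{10 \left(250 i \omega - \left(5 i \omega + 6\right)^{3} + 300\right)}{\left(5 i \omega + 6\right)^{4}}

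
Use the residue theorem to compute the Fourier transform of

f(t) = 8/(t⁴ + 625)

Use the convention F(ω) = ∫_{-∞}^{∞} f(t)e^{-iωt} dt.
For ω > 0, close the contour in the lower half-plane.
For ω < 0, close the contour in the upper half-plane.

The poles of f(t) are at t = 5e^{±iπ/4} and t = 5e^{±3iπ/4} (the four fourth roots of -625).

Let g(z) = f(z)e^{-iωz}; for large |z| the factor e^{-iωz} decays in the lower half-plane when ω > 0 and in the upper half-plane when ω < 0.

Case ω > 0 (lower half-plane, clockwise contour ⇒ F(ω) = -2πi·ΣRes):
  Res_{z = - \frac{5 \sqrt{2}}{2} - \frac{5 \sqrt{2} i}{2}} g(z) = \frac{\sqrt{2} \left(1 + i\right) e^{\frac{5 \sqrt{2} \omega \left(-1 + i\right)}{2}}}{125}
  Res_{z = \frac{5 \sqrt{2}}{2} - \frac{5 \sqrt{2} i}{2}} g(z) = \frac{\sqrt{2} \left(-1 + i\right) e^{- \frac{5 \sqrt{2} \omega \left(1 + i\right)}{2}}}{125}
  F(ω) = -2πi·ΣRes = \frac{2 \sqrt{2} \pi \left(\left(1 - i\right) e^{5 \sqrt{2} i \omega} + 1 + i\right) e^{- \frac{5 \sqrt{2} \omega \left(1 + i\right)}{2}}}{125} = \frac{8 \pi e^{- \frac{5 \sqrt{2} \omega}{2}} \sin{\left(\frac{5 \sqrt{2} \omega}{2} + \frac{\pi}{4} \right)}}{125}

Case ω < 0 (upper half-plane, counterclockwise contour ⇒ F(ω) = +2πi·ΣRes):
  Res_{z = \frac{5 \sqrt{2}}{2} + \frac{5 \sqrt{2} i}{2}} g(z) = - \frac{\sqrt{2} \left(1 + i\right) e^{\frac{5 \sqrt{2} \omega \left(1 - i\right)}{2}}}{125}
  Res_{z = - \frac{5 \sqrt{2}}{2} + \frac{5 \sqrt{2} i}{2}} g(z) = \frac{\sqrt{2} \left(1 - i\right) e^{\frac{5 \sqrt{2} \omega \left(1 + i\right)}{2}}}{125}
  F(ω) = 2πi·ΣRes = - \frac{2 \sqrt{2} i \pi \left(\left(1 + i\right) e^{\frac{5 \sqrt{2} \omega \left(1 - i\right)}{2}} - \left(1 - i\right) e^{\frac{5 \sqrt{2} \omega \left(1 + i\right)}{2}}\right)}{125} = \frac{8 \pi e^{\frac{5 \sqrt{2} \omega}{2}} \cos{\left(\frac{5 \sqrt{2} \omega}{2} + \frac{\pi}{4} \right)}}{125}

Both cases combine into a single formula in |ω|:

F(ω) = \frac{8 \pi e^{- \frac{5 \sqrt{2} \left|{\omega}\right|}{2}} \sin{\left(\frac{5 \sqrt{2} \left|{\omega}\right|}{2} + \frac{\pi}{4} \right)}}{125}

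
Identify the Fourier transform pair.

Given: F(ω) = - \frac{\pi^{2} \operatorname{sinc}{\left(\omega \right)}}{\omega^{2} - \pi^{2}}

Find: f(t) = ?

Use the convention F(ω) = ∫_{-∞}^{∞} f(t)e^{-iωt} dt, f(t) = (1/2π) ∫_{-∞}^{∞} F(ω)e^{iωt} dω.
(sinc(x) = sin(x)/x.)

f(t) = \begin{cases} \cos^{2}{\left(\frac{\pi t}{2} \right)} & \text{for}\: \left|{t}\right| < 1 \\0 & \text{otherwise} \end{cases}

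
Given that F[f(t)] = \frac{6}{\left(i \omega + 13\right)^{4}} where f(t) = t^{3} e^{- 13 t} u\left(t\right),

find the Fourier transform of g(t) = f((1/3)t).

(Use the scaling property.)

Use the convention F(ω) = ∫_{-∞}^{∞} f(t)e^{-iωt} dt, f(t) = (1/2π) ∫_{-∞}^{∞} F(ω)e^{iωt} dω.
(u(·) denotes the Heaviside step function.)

F[g](ω) = \frac{18}{\left(3 i \omega + 13\right)^{4}}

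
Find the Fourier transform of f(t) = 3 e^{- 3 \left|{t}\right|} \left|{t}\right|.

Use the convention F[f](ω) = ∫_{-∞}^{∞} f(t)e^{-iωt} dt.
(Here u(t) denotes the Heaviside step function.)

F(ω) = \frac{6 \left(9 - \omega^{2}\right)}{\left(\omega^{2} + 9\right)^{2}}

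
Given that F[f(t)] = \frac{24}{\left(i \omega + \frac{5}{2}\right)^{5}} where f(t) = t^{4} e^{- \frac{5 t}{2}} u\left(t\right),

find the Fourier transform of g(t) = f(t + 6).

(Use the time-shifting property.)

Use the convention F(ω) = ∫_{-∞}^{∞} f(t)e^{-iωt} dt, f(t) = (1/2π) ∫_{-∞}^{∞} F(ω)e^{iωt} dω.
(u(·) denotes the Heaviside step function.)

F[g](ω) = \frac{768 e^{6 i \omega}}{\left(2 i \omega + 5\right)^{5}}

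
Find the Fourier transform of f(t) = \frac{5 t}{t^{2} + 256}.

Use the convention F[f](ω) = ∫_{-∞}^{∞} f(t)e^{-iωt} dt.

F(ω) = - 5 i \pi e^{- 16 \left|{\omega}\right|} \operatorname{sign}{\left(\omega \right)}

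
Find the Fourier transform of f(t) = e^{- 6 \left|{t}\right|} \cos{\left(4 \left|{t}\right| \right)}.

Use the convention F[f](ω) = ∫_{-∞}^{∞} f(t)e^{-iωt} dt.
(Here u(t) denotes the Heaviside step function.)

F(ω) = \frac{12 \left(\omega^{2} + 52\right)}{\omega^{4} + 40 \omega^{2} + 2704}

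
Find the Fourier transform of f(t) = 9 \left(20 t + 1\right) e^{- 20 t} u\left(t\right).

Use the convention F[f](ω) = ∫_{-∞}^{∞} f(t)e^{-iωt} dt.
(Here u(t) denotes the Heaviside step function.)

F(ω) = \frac{9 \left(- i \omega - 40\right)}{\omega^{2} - 40 i \omega - 400}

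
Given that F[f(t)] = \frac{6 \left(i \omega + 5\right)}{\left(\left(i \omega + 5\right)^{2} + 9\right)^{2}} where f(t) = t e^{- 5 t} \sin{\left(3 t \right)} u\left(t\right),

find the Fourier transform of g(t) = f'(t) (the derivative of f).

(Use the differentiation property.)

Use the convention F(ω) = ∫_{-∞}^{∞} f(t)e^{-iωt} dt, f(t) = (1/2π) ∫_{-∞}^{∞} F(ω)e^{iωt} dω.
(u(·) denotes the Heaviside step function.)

F[g](ω) = \frac{6 i \omega \left(i \omega + 5\right)}{\left(\left(i \omega + 5\right)^{2} + 9\right)^{2}}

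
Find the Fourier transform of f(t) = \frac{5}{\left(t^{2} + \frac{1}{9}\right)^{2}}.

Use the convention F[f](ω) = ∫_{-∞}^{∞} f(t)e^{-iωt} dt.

F(ω) = \frac{45 \pi \left(\left|{\omega}\right| + 3\right) e^{- \frac{\left|{\omega}\right|}{3}}}{2}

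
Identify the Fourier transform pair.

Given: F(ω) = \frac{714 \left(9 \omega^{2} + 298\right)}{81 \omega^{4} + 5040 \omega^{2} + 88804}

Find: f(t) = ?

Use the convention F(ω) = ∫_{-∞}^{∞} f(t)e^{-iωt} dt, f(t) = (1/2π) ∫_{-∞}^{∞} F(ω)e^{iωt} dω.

f(t) = 7 e^{- \frac{17 \left|{t}\right|}{3}} \cos{\left(t \right)}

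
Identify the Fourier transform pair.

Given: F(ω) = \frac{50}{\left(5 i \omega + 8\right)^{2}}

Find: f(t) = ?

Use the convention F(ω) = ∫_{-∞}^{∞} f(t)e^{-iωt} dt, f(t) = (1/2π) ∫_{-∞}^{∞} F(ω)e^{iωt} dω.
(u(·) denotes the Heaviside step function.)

f(t) = 2 t e^{- \frac{8 t}{5}} u\left(t\right)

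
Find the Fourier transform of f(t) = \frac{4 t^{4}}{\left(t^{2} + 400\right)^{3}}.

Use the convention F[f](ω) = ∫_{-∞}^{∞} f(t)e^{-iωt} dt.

F(ω) = \frac{\pi \left(400 \omega^{2} - 100 \left|{\omega}\right| + 3\right) e^{- 20 \left|{\omega}\right|}}{40}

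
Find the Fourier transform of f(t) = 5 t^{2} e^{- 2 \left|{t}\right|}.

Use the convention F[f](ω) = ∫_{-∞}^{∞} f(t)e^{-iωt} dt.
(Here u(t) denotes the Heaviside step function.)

F(ω) = \frac{40 \left(4 - 3 \omega^{2}\right)}{\left(\omega^{2} + 4\right)^{3}}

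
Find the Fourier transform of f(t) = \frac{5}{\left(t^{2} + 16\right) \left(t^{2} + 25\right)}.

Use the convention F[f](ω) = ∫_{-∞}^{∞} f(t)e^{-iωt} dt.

F(ω) = \frac{\pi \left(5 e^{\left|{\omega}\right|} - 4\right) e^{- 5 \left|{\omega}\right|}}{36}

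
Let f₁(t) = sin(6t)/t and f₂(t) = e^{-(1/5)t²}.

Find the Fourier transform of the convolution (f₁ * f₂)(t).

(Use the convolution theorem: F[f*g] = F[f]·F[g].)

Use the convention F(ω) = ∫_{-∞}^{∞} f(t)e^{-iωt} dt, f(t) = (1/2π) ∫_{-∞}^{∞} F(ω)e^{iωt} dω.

F[f₁*f₂](ω) = \begin{cases} \sqrt{5} \pi^{\frac{3}{2}} e^{- \frac{5 \omega^{2}}{4}} & \text{for}\: \omega > -6 \wedge \omega < 6 \\0 & \text{otherwise} \end{cases}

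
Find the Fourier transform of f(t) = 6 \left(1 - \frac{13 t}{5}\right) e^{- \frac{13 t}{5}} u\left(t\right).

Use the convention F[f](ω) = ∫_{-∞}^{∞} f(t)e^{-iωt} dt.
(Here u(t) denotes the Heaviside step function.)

F(ω) = \frac{150 i \omega}{- 25 \omega^{2} + 130 i \omega + 169}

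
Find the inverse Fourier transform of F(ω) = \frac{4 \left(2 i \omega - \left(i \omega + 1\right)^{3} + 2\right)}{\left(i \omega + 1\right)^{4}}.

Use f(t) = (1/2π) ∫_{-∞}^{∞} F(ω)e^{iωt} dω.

f(t) = 4 \left(t^{2} - 1\right) e^{- t} u\left(t\right)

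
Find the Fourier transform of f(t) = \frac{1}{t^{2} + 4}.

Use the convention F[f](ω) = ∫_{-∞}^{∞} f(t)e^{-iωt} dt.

F(ω) = \frac{\pi e^{- 2 \left|{\omega}\right|}}{2}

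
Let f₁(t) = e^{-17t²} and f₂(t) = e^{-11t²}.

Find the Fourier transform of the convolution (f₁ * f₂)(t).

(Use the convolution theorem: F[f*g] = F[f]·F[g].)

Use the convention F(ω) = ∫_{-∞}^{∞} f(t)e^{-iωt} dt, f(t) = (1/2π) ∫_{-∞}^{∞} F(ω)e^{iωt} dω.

F[f₁*f₂](ω) = \frac{\sqrt{187} \pi e^{- \frac{7 \omega^{2}}{187}}}{187}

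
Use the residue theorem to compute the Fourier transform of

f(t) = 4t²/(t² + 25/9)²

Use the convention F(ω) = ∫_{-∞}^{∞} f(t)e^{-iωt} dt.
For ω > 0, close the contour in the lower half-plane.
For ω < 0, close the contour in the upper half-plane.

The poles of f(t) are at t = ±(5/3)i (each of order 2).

Let g(z) = f(z)e^{-iωz}; for large |z| the factor e^{-iωz} decays in the lower half-plane when ω > 0 and in the upper half-plane when ω < 0.

Case ω > 0 (lower half-plane, clockwise contour ⇒ F(ω) = -2πi·ΣRes):
  Res_{z = - \frac{5 i}{3}} g(z) = i \left(\frac{3}{5} - \omega\right) e^{- \frac{5 \omega}{3}} (pole of order 2)
  F(ω) = -2πi·ΣRes = \frac{2 \pi \left(3 - 5 \omega\right) e^{- \frac{5 \omega}{3}}}{5}

Case ω < 0 (upper half-plane, counterclockwise contour ⇒ F(ω) = +2πi·ΣRes):
  Res_{z = \frac{5 i}{3}} g(z) = i \left(- \omega - \frac{3}{5}\right) e^{\frac{5 \omega}{3}} (pole of order 2)
  F(ω) = 2πi·ΣRes = \frac{2 \pi \left(5 \omega + 3\right) e^{\frac{5 \omega}{3}}}{5}

Both cases combine into a single formula in |ω|:

F(ω) = \frac{2 \pi \left(3 - 5 \left|{\omega}\right|\right) e^{- \frac{5 \left|{\omega}\right|}{3}}}{5}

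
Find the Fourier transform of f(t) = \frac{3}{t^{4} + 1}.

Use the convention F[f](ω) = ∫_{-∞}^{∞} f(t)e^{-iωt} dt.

F(ω) = 3 \pi e^{- \frac{\sqrt{2} \left|{\omega}\right|}{2}} \sin{\left(\frac{\sqrt{2} \left|{\omega}\right|}{2} + \frac{\pi}{4} \right)}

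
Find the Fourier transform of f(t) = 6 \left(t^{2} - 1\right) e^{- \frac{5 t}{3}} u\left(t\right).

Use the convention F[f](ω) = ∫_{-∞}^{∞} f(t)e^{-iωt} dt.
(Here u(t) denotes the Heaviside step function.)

F(ω) = \frac{18 \left(54 i \omega - \left(3 i \omega + 5\right)^{3} + 90\right)}{\left(3 i \omega + 5\right)^{4}}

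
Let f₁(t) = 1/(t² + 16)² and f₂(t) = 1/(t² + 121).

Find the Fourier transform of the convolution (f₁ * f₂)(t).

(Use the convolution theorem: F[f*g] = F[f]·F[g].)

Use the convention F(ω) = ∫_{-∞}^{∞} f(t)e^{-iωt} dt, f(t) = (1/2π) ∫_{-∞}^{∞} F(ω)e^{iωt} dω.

F[f₁*f₂](ω) = \frac{\pi^{2} \left(4 \left|{\omega}\right| + 1\right) e^{- 15 \left|{\omega}\right|}}{1408}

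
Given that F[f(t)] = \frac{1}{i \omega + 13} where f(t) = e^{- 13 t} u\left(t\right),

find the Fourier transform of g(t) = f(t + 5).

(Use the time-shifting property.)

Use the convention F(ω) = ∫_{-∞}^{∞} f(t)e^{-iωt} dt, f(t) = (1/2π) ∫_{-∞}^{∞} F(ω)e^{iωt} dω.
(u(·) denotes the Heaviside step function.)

F[g](ω) = \frac{e^{5 i \omega}}{i \omega + 13}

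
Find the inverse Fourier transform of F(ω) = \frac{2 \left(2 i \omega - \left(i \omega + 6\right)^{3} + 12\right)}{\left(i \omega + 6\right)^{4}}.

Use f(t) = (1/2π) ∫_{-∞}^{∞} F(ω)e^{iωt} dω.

f(t) = 2 \left(t^{2} - 1\right) e^{- 6 t} u\left(t\right)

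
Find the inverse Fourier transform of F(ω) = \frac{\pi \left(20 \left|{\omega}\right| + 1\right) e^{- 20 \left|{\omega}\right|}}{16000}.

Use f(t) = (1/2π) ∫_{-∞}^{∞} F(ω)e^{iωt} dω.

f(t) = \frac{1}{\left(t^{2} + 400\right)^{2}}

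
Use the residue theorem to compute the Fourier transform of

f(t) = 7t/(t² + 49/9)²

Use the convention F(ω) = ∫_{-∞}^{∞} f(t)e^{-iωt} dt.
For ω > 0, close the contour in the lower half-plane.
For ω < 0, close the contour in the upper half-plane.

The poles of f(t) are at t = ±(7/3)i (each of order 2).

Let g(z) = f(z)e^{-iωz}; for large |z| the factor e^{-iωz} decays in the lower half-plane when ω > 0 and in the upper half-plane when ω < 0.

Case ω > 0 (lower half-plane, clockwise contour ⇒ F(ω) = -2πi·ΣRes):
  Res_{z = - \frac{7 i}{3}} g(z) = \frac{3 \omega e^{- \frac{7 \omega}{3}}}{4} (pole of order 2)
  F(ω) = -2πi·ΣRes = - \frac{3 i \pi \omega e^{- \frac{7 \omega}{3}}}{2}

Case ω < 0 (upper half-plane, counterclockwise contour ⇒ F(ω) = +2πi·ΣRes):
  Res_{z = \frac{7 i}{3}} g(z) = - \frac{3 \omega e^{\frac{7 \omega}{3}}}{4} (pole of order 2)
  F(ω) = 2πi·ΣRes = - \frac{3 i \pi \omega e^{\frac{7 \omega}{3}}}{2}

Both cases combine into a single formula in |ω|:

F(ω) = - \frac{3 i \pi \omega e^{- \frac{7 \left|{\omega}\right|}{3}}}{2}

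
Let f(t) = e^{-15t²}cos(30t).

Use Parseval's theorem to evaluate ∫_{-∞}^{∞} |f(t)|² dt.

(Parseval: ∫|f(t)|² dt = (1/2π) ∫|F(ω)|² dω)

∫|f(t)|² dt = \frac{\sqrt{30} \sqrt{\pi} \left(1 + e^{30}\right)}{60 e^{30}}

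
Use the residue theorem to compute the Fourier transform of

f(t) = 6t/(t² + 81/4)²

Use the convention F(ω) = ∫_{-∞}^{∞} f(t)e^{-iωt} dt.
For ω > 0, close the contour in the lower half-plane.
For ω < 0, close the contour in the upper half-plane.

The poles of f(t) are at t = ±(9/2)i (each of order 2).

Let g(z) = f(z)e^{-iωz}; for large |z| the factor e^{-iωz} decays in the lower half-plane when ω > 0 and in the upper half-plane when ω < 0.

Case ω > 0 (lower half-plane, clockwise contour ⇒ F(ω) = -2πi·ΣRes):
  Res_{z = - \frac{9 i}{2}} g(z) = \frac{\omega e^{- \frac{9 \omega}{2}}}{3} (pole of order 2)
  F(ω) = -2πi·ΣRes = - \frac{2 i \pi \omega e^{- \frac{9 \omega}{2}}}{3}

Case ω < 0 (upper half-plane, counterclockwise contour ⇒ F(ω) = +2πi·ΣRes):
  Res_{z = \frac{9 i}{2}} g(z) = - \frac{\omega e^{\frac{9 \omega}{2}}}{3} (pole of order 2)
  F(ω) = 2πi·ΣRes = - \frac{2 i \pi \omega e^{\frac{9 \omega}{2}}}{3}

Both cases combine into a single formula in |ω|:

F(ω) = - \frac{2 i \pi \omega e^{- \frac{9 \left|{\omega}\right|}{2}}}{3}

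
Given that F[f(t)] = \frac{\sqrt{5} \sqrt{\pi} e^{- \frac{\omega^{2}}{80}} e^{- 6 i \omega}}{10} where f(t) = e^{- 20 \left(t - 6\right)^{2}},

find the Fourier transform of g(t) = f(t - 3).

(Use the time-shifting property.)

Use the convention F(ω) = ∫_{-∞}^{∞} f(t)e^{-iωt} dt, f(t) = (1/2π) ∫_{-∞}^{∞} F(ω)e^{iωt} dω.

F[g](ω) = \frac{\sqrt{5} \sqrt{\pi} e^{- \frac{\omega \left(\omega + 720 i\right)}{80}}}{10}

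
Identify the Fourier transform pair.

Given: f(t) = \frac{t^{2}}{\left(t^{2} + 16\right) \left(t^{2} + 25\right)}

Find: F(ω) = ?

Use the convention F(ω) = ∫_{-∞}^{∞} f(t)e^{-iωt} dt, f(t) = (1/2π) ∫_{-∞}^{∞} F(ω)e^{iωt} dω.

F(ω) = \frac{\pi \left(5 - 4 e^{\left|{\omega}\right|}\right) e^{- 5 \left|{\omega}\right|}}{9}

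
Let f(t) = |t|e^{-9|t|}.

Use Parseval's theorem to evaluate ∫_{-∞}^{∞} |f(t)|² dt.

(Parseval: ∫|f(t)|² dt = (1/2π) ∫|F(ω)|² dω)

∫|f(t)|² dt = \frac{1}{1458}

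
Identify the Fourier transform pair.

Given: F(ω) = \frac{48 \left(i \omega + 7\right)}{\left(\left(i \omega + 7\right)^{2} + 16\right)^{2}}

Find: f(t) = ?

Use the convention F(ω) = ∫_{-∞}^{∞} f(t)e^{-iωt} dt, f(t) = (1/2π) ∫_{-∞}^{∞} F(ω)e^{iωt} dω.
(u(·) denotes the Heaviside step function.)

f(t) = 6 t e^{- 7 t} \sin{\left(4 t \right)} u\left(t\right)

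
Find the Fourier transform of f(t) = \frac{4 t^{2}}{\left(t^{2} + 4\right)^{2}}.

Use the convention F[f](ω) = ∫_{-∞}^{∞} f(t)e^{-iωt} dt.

F(ω) = \pi \left(1 - 2 \left|{\omega}\right|\right) e^{- 2 \left|{\omega}\right|}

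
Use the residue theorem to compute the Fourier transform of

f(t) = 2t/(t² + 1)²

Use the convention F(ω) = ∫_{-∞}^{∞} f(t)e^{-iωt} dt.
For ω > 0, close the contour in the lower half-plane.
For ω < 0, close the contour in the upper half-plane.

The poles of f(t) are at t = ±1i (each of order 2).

Let g(z) = f(z)e^{-iωz}; for large |z| the factor e^{-iωz} decays in the lower half-plane when ω > 0 and in the upper half-plane when ω < 0.

Case ω > 0 (lower half-plane, clockwise contour ⇒ F(ω) = -2πi·ΣRes):
  Res_{z = - i} g(z) = \frac{\omega e^{- \omega}}{2} (pole of order 2)
  F(ω) = -2πi·ΣRes = - i \pi \omega e^{- \omega}

Case ω < 0 (upper half-plane, counterclockwise contour ⇒ F(ω) = +2πi·ΣRes):
  Res_{z = i} g(z) = - \frac{\omega e^{\omega}}{2} (pole of order 2)
  F(ω) = 2πi·ΣRes = - i \pi \omega e^{\omega}

Both cases combine into a single formula in |ω|:

F(ω) = - i \pi \omega e^{- \left|{\omega}\right|}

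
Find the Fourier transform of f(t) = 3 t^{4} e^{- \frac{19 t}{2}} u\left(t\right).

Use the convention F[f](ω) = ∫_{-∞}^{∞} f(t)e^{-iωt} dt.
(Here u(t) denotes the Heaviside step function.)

F(ω) = \frac{2304}{\left(2 i \omega + 19\right)^{5}}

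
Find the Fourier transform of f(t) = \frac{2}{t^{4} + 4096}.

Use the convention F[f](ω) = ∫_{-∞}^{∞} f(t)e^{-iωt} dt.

F(ω) = \frac{\pi e^{- 4 \sqrt{2} \left|{\omega}\right|} \sin{\left(4 \sqrt{2} \left|{\omega}\right| + \frac{\pi}{4} \right)}}{256}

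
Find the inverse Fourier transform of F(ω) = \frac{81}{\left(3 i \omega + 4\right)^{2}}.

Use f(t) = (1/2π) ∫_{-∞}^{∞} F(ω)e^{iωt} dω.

f(t) = 9 t e^{- \frac{4 t}{3}} u\left(t\right)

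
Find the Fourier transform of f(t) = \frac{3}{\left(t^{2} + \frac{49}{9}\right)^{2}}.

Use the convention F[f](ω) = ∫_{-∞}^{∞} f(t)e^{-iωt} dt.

F(ω) = \frac{27 \pi \left(7 \left|{\omega}\right| + 3\right) e^{- \frac{7 \left|{\omega}\right|}{3}}}{686}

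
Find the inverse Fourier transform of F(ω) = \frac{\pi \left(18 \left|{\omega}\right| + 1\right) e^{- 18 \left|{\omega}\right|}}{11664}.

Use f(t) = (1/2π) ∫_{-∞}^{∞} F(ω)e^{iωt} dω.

f(t) = \frac{1}{\left(t^{2} + 324\right)^{2}}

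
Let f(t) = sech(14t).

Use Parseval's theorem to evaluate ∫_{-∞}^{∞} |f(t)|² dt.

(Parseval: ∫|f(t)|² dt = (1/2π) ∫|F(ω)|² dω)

∫|f(t)|² dt = \frac{1}{7}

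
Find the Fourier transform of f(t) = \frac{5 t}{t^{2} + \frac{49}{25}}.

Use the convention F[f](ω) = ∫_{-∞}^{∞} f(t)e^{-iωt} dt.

F(ω) = - 5 i \pi e^{- \frac{7 \left|{\omega}\right|}{5}} \operatorname{sign}{\left(\omega \right)}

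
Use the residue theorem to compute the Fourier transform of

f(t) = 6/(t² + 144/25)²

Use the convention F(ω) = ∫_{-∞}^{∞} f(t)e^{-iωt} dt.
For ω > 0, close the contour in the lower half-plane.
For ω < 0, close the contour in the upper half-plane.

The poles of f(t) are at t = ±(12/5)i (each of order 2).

Let g(z) = f(z)e^{-iωz}; for large |z| the factor e^{-iωz} decays in the lower half-plane when ω > 0 and in the upper half-plane when ω < 0.

Case ω > 0 (lower half-plane, clockwise contour ⇒ F(ω) = -2πi·ΣRes):
  Res_{z = - \frac{12 i}{5}} g(z) = \frac{25 i \left(12 \omega + 5\right) e^{- \frac{12 \omega}{5}}}{1152} (pole of order 2)
  F(ω) = -2πi·ΣRes = \frac{25 \pi \left(12 \omega + 5\right) e^{- \frac{12 \omega}{5}}}{576}

Case ω < 0 (upper half-plane, counterclockwise contour ⇒ F(ω) = +2πi·ΣRes):
  Res_{z = \frac{12 i}{5}} g(z) = \frac{25 i \left(12 \omega - 5\right) e^{\frac{12 \omega}{5}}}{1152} (pole of order 2)
  F(ω) = 2πi·ΣRes = \frac{25 \pi \left(5 - 12 \omega\right) e^{\frac{12 \omega}{5}}}{576}

Both cases combine into a single formula in |ω|:

F(ω) = \frac{25 \pi \left(12 \left|{\omega}\right| + 5\right) e^{- \frac{12 \left|{\omega}\right|}{5}}}{576}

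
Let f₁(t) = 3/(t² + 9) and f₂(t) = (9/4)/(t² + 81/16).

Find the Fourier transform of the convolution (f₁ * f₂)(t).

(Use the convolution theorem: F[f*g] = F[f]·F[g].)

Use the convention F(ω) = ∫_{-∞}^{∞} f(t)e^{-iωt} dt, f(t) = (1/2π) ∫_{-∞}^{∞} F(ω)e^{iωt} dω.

F[f₁*f₂](ω) = \pi^{2} e^{- \frac{21 \left|{\omega}\right|}{4}}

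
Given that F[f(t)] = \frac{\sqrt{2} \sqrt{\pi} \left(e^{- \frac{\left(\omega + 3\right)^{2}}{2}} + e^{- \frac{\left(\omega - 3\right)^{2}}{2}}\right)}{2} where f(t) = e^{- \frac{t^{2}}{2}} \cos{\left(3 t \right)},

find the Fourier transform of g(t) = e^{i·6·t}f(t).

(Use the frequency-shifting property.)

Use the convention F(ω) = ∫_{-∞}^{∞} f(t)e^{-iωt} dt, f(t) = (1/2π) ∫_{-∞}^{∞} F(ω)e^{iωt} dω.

F[g](ω) = \frac{\sqrt{2} \sqrt{\pi} \left(e^{6 \omega} + e^{36}\right) e^{- \frac{\omega^{2}}{2} + 3 \omega - \frac{81}{2}}}{2}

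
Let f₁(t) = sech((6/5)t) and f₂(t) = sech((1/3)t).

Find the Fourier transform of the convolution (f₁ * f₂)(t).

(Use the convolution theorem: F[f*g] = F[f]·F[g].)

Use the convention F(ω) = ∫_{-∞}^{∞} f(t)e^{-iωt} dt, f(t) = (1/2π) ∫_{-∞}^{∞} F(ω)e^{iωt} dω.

F[f₁*f₂](ω) = \frac{5 \pi^{2}}{2 \cosh{\left(\frac{5 \pi \omega}{12} \right)} \cosh{\left(\frac{3 \pi \omega}{2} \right)}}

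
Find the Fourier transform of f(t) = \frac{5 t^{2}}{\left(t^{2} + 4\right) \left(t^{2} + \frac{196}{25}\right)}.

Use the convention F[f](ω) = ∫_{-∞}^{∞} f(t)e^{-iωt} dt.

F(ω) = - \frac{125 \pi e^{- 2 \left|{\omega}\right|}}{48} + \frac{175 \pi e^{- \frac{14 \left|{\omega}\right|}{5}}}{48}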